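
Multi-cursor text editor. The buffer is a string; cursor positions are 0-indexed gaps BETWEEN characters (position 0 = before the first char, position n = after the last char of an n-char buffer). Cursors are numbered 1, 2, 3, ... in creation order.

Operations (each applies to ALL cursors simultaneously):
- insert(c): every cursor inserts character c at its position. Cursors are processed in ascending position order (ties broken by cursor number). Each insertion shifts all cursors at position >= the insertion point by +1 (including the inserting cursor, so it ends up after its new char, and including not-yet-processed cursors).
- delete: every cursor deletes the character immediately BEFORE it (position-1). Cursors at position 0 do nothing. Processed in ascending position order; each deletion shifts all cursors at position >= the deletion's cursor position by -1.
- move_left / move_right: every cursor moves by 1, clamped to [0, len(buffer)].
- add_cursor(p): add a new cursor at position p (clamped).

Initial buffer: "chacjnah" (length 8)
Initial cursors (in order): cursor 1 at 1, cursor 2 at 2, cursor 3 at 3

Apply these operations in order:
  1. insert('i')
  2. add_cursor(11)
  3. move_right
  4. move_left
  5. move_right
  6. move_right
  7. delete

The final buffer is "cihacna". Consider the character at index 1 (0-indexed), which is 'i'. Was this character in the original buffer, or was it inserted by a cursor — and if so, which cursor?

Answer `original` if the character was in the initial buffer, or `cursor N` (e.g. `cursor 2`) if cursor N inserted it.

After op 1 (insert('i')): buffer="cihiaicjnah" (len 11), cursors c1@2 c2@4 c3@6, authorship .1.2.3.....
After op 2 (add_cursor(11)): buffer="cihiaicjnah" (len 11), cursors c1@2 c2@4 c3@6 c4@11, authorship .1.2.3.....
After op 3 (move_right): buffer="cihiaicjnah" (len 11), cursors c1@3 c2@5 c3@7 c4@11, authorship .1.2.3.....
After op 4 (move_left): buffer="cihiaicjnah" (len 11), cursors c1@2 c2@4 c3@6 c4@10, authorship .1.2.3.....
After op 5 (move_right): buffer="cihiaicjnah" (len 11), cursors c1@3 c2@5 c3@7 c4@11, authorship .1.2.3.....
After op 6 (move_right): buffer="cihiaicjnah" (len 11), cursors c1@4 c2@6 c3@8 c4@11, authorship .1.2.3.....
After op 7 (delete): buffer="cihacna" (len 7), cursors c1@3 c2@4 c3@5 c4@7, authorship .1.....
Authorship (.=original, N=cursor N): . 1 . . . . .
Index 1: author = 1

Answer: cursor 1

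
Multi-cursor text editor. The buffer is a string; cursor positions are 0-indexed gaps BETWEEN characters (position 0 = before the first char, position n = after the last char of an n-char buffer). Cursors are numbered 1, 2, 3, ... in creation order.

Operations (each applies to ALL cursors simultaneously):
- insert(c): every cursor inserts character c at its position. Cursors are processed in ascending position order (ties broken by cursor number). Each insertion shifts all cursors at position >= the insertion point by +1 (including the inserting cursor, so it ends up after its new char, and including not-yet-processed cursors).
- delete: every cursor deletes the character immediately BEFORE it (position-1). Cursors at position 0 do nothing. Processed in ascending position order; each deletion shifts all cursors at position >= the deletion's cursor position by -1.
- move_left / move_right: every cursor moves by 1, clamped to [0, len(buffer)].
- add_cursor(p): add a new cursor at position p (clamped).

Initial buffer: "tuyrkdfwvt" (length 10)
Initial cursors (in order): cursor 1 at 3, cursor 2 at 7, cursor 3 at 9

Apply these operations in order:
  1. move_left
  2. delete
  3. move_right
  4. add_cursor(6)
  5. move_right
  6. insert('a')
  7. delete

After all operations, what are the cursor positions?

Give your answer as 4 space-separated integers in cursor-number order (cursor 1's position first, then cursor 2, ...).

After op 1 (move_left): buffer="tuyrkdfwvt" (len 10), cursors c1@2 c2@6 c3@8, authorship ..........
After op 2 (delete): buffer="tyrkfvt" (len 7), cursors c1@1 c2@4 c3@5, authorship .......
After op 3 (move_right): buffer="tyrkfvt" (len 7), cursors c1@2 c2@5 c3@6, authorship .......
After op 4 (add_cursor(6)): buffer="tyrkfvt" (len 7), cursors c1@2 c2@5 c3@6 c4@6, authorship .......
After op 5 (move_right): buffer="tyrkfvt" (len 7), cursors c1@3 c2@6 c3@7 c4@7, authorship .......
After op 6 (insert('a')): buffer="tyrakfvataa" (len 11), cursors c1@4 c2@8 c3@11 c4@11, authorship ...1...2.34
After op 7 (delete): buffer="tyrkfvt" (len 7), cursors c1@3 c2@6 c3@7 c4@7, authorship .......

Answer: 3 6 7 7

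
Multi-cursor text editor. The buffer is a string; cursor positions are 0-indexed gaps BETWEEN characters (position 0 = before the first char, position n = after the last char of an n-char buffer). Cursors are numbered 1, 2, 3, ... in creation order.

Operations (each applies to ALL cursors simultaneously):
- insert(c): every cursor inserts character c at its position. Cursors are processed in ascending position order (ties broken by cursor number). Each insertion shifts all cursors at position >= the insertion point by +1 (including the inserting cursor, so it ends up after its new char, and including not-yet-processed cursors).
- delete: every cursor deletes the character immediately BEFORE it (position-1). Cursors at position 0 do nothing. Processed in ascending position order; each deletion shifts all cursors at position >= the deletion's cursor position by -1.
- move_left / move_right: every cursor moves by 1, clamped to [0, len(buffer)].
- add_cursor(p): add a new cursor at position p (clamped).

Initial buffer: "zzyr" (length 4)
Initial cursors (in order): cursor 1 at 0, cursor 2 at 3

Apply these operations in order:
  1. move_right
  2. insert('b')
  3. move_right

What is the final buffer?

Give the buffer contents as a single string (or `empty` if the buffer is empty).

Answer: zbzyrb

Derivation:
After op 1 (move_right): buffer="zzyr" (len 4), cursors c1@1 c2@4, authorship ....
After op 2 (insert('b')): buffer="zbzyrb" (len 6), cursors c1@2 c2@6, authorship .1...2
After op 3 (move_right): buffer="zbzyrb" (len 6), cursors c1@3 c2@6, authorship .1...2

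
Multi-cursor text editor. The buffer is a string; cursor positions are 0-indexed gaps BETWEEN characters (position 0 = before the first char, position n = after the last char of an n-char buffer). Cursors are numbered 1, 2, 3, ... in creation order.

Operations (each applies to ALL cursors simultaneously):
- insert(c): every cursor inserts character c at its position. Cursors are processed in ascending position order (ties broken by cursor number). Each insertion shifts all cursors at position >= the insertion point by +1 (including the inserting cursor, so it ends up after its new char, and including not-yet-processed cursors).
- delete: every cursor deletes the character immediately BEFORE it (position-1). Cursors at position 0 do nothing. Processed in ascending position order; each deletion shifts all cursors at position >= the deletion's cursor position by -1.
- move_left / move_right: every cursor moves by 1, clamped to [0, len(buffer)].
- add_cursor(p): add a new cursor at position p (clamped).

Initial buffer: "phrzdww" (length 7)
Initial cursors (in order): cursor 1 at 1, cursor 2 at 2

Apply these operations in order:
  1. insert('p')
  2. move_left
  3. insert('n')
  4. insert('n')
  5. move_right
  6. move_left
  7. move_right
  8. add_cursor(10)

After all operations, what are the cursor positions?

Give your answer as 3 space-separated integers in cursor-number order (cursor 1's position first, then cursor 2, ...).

Answer: 4 8 10

Derivation:
After op 1 (insert('p')): buffer="pphprzdww" (len 9), cursors c1@2 c2@4, authorship .1.2.....
After op 2 (move_left): buffer="pphprzdww" (len 9), cursors c1@1 c2@3, authorship .1.2.....
After op 3 (insert('n')): buffer="pnphnprzdww" (len 11), cursors c1@2 c2@5, authorship .11.22.....
After op 4 (insert('n')): buffer="pnnphnnprzdww" (len 13), cursors c1@3 c2@7, authorship .111.222.....
After op 5 (move_right): buffer="pnnphnnprzdww" (len 13), cursors c1@4 c2@8, authorship .111.222.....
After op 6 (move_left): buffer="pnnphnnprzdww" (len 13), cursors c1@3 c2@7, authorship .111.222.....
After op 7 (move_right): buffer="pnnphnnprzdww" (len 13), cursors c1@4 c2@8, authorship .111.222.....
After op 8 (add_cursor(10)): buffer="pnnphnnprzdww" (len 13), cursors c1@4 c2@8 c3@10, authorship .111.222.....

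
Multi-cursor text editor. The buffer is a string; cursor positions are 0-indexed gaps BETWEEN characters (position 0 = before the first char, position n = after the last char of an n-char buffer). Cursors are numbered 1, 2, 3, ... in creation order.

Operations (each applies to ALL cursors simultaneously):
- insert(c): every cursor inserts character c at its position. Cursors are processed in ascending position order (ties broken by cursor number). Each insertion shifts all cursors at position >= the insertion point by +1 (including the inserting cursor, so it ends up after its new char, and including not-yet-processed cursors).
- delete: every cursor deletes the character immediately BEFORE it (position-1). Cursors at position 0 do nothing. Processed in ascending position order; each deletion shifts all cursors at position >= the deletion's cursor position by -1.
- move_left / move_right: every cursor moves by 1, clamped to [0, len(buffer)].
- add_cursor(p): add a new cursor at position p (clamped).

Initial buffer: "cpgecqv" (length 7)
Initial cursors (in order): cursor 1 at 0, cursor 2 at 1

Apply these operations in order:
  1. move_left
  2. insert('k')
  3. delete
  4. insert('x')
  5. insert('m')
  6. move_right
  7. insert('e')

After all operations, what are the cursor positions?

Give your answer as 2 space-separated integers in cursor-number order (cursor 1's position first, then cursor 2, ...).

After op 1 (move_left): buffer="cpgecqv" (len 7), cursors c1@0 c2@0, authorship .......
After op 2 (insert('k')): buffer="kkcpgecqv" (len 9), cursors c1@2 c2@2, authorship 12.......
After op 3 (delete): buffer="cpgecqv" (len 7), cursors c1@0 c2@0, authorship .......
After op 4 (insert('x')): buffer="xxcpgecqv" (len 9), cursors c1@2 c2@2, authorship 12.......
After op 5 (insert('m')): buffer="xxmmcpgecqv" (len 11), cursors c1@4 c2@4, authorship 1212.......
After op 6 (move_right): buffer="xxmmcpgecqv" (len 11), cursors c1@5 c2@5, authorship 1212.......
After op 7 (insert('e')): buffer="xxmmceepgecqv" (len 13), cursors c1@7 c2@7, authorship 1212.12......

Answer: 7 7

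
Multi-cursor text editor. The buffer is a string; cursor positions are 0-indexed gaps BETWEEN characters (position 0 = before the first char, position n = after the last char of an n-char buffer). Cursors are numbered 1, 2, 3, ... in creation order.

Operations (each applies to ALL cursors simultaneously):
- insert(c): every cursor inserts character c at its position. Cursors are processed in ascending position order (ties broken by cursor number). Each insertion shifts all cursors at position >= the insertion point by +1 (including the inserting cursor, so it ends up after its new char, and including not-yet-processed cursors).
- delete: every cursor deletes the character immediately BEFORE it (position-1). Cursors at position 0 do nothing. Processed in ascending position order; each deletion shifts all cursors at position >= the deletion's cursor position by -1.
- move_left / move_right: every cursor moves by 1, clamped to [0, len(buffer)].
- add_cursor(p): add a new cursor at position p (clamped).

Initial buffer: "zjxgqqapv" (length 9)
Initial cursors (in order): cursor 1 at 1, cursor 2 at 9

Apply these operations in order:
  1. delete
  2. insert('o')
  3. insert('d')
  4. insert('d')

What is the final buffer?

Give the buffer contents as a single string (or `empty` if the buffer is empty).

Answer: oddjxgqqapodd

Derivation:
After op 1 (delete): buffer="jxgqqap" (len 7), cursors c1@0 c2@7, authorship .......
After op 2 (insert('o')): buffer="ojxgqqapo" (len 9), cursors c1@1 c2@9, authorship 1.......2
After op 3 (insert('d')): buffer="odjxgqqapod" (len 11), cursors c1@2 c2@11, authorship 11.......22
After op 4 (insert('d')): buffer="oddjxgqqapodd" (len 13), cursors c1@3 c2@13, authorship 111.......222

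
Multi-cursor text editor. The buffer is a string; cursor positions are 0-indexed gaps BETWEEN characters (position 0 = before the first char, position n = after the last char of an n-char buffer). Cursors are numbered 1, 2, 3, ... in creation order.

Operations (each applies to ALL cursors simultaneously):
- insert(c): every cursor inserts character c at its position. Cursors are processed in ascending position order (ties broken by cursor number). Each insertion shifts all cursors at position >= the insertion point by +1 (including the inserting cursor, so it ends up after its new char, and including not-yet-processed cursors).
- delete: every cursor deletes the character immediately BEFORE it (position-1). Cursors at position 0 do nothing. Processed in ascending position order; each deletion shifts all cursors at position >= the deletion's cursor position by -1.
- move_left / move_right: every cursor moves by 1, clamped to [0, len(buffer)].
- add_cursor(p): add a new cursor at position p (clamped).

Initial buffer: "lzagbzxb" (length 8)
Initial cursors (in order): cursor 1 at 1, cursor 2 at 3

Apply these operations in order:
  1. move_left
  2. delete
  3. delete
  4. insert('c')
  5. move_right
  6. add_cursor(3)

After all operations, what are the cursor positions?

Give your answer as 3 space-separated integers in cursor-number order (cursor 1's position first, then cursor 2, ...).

Answer: 3 3 3

Derivation:
After op 1 (move_left): buffer="lzagbzxb" (len 8), cursors c1@0 c2@2, authorship ........
After op 2 (delete): buffer="lagbzxb" (len 7), cursors c1@0 c2@1, authorship .......
After op 3 (delete): buffer="agbzxb" (len 6), cursors c1@0 c2@0, authorship ......
After op 4 (insert('c')): buffer="ccagbzxb" (len 8), cursors c1@2 c2@2, authorship 12......
After op 5 (move_right): buffer="ccagbzxb" (len 8), cursors c1@3 c2@3, authorship 12......
After op 6 (add_cursor(3)): buffer="ccagbzxb" (len 8), cursors c1@3 c2@3 c3@3, authorship 12......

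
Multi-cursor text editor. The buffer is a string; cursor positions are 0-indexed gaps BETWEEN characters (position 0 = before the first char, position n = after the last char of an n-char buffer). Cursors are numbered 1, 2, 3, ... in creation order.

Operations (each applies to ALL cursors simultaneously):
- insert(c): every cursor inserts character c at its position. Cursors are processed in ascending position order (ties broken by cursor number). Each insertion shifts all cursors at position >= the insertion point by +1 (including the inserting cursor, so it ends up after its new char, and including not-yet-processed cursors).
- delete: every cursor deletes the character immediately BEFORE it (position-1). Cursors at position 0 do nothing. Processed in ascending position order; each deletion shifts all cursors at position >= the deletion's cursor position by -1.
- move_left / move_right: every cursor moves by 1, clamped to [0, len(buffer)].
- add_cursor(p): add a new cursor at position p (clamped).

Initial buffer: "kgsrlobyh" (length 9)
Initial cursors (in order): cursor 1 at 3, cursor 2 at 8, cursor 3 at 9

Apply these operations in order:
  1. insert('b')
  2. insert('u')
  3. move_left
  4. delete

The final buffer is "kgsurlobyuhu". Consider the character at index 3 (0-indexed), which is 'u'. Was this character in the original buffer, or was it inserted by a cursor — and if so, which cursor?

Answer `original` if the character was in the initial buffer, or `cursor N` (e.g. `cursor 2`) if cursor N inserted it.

After op 1 (insert('b')): buffer="kgsbrlobybhb" (len 12), cursors c1@4 c2@10 c3@12, authorship ...1.....2.3
After op 2 (insert('u')): buffer="kgsburlobybuhbu" (len 15), cursors c1@5 c2@12 c3@15, authorship ...11.....22.33
After op 3 (move_left): buffer="kgsburlobybuhbu" (len 15), cursors c1@4 c2@11 c3@14, authorship ...11.....22.33
After op 4 (delete): buffer="kgsurlobyuhu" (len 12), cursors c1@3 c2@9 c3@11, authorship ...1.....2.3
Authorship (.=original, N=cursor N): . . . 1 . . . . . 2 . 3
Index 3: author = 1

Answer: cursor 1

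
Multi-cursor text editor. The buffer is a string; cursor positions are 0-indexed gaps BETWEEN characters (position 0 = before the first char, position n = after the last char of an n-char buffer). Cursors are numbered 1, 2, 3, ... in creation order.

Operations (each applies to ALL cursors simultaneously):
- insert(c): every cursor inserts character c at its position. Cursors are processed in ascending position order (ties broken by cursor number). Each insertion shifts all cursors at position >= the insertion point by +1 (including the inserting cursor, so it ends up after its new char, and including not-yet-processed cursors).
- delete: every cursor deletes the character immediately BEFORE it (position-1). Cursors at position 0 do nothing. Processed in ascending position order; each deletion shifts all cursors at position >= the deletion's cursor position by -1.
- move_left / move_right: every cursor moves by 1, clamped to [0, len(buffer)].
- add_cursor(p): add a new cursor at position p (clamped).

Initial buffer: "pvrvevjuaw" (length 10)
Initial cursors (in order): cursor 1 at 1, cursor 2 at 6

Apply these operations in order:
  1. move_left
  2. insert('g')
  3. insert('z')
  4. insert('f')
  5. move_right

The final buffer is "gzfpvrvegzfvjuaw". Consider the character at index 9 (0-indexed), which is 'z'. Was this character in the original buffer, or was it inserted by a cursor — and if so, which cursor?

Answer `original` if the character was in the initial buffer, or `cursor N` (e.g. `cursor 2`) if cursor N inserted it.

Answer: cursor 2

Derivation:
After op 1 (move_left): buffer="pvrvevjuaw" (len 10), cursors c1@0 c2@5, authorship ..........
After op 2 (insert('g')): buffer="gpvrvegvjuaw" (len 12), cursors c1@1 c2@7, authorship 1.....2.....
After op 3 (insert('z')): buffer="gzpvrvegzvjuaw" (len 14), cursors c1@2 c2@9, authorship 11.....22.....
After op 4 (insert('f')): buffer="gzfpvrvegzfvjuaw" (len 16), cursors c1@3 c2@11, authorship 111.....222.....
After op 5 (move_right): buffer="gzfpvrvegzfvjuaw" (len 16), cursors c1@4 c2@12, authorship 111.....222.....
Authorship (.=original, N=cursor N): 1 1 1 . . . . . 2 2 2 . . . . .
Index 9: author = 2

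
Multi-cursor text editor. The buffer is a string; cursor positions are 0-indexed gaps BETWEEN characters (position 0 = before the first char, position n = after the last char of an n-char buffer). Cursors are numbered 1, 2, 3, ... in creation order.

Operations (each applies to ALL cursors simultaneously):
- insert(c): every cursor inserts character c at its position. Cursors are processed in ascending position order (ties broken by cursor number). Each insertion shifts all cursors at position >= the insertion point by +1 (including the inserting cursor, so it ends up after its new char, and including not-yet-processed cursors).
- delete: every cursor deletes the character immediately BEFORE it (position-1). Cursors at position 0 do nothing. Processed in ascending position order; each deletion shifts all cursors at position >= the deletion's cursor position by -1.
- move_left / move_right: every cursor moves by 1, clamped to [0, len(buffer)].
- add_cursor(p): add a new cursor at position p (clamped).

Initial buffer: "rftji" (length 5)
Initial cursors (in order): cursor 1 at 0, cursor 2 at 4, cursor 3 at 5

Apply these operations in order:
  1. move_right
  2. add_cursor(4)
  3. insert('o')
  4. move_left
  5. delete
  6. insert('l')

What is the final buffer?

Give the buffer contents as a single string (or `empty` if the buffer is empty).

After op 1 (move_right): buffer="rftji" (len 5), cursors c1@1 c2@5 c3@5, authorship .....
After op 2 (add_cursor(4)): buffer="rftji" (len 5), cursors c1@1 c4@4 c2@5 c3@5, authorship .....
After op 3 (insert('o')): buffer="roftjoioo" (len 9), cursors c1@2 c4@6 c2@9 c3@9, authorship .1...4.23
After op 4 (move_left): buffer="roftjoioo" (len 9), cursors c1@1 c4@5 c2@8 c3@8, authorship .1...4.23
After op 5 (delete): buffer="oftoo" (len 5), cursors c1@0 c4@3 c2@4 c3@4, authorship 1..43
After op 6 (insert('l')): buffer="loftlollo" (len 9), cursors c1@1 c4@5 c2@8 c3@8, authorship 11..44233

Answer: loftlollo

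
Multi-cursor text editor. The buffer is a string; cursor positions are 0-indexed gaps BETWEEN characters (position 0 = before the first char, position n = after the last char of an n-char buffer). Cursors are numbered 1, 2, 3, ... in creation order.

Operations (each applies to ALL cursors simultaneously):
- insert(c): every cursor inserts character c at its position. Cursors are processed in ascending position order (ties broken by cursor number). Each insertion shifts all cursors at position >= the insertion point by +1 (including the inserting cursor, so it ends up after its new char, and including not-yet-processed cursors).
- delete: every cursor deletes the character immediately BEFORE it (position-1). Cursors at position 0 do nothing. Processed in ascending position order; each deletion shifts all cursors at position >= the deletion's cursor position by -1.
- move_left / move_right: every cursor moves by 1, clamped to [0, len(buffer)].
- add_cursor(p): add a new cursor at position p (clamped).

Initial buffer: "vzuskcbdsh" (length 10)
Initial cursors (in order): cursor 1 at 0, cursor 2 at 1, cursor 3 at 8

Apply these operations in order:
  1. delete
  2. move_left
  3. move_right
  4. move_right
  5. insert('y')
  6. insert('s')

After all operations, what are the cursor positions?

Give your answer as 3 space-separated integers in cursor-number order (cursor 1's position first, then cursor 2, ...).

After op 1 (delete): buffer="zuskcbsh" (len 8), cursors c1@0 c2@0 c3@6, authorship ........
After op 2 (move_left): buffer="zuskcbsh" (len 8), cursors c1@0 c2@0 c3@5, authorship ........
After op 3 (move_right): buffer="zuskcbsh" (len 8), cursors c1@1 c2@1 c3@6, authorship ........
After op 4 (move_right): buffer="zuskcbsh" (len 8), cursors c1@2 c2@2 c3@7, authorship ........
After op 5 (insert('y')): buffer="zuyyskcbsyh" (len 11), cursors c1@4 c2@4 c3@10, authorship ..12.....3.
After op 6 (insert('s')): buffer="zuyyssskcbsysh" (len 14), cursors c1@6 c2@6 c3@13, authorship ..1212.....33.

Answer: 6 6 13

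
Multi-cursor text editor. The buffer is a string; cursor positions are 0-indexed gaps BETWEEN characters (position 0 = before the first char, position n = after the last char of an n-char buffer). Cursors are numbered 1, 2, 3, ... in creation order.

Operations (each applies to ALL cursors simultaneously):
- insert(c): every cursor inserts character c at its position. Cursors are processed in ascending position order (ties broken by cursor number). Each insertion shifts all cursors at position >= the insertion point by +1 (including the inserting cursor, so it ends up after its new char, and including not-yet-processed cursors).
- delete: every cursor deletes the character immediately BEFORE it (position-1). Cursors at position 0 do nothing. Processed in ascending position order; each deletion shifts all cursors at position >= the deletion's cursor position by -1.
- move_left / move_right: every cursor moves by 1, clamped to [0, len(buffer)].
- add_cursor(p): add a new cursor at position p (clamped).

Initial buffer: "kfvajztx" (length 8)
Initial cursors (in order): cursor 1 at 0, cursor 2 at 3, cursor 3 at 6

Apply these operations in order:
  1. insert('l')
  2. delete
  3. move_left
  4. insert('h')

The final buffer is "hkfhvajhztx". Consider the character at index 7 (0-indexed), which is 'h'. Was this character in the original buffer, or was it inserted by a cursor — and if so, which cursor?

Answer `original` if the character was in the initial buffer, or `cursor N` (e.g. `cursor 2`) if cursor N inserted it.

Answer: cursor 3

Derivation:
After op 1 (insert('l')): buffer="lkfvlajzltx" (len 11), cursors c1@1 c2@5 c3@9, authorship 1...2...3..
After op 2 (delete): buffer="kfvajztx" (len 8), cursors c1@0 c2@3 c3@6, authorship ........
After op 3 (move_left): buffer="kfvajztx" (len 8), cursors c1@0 c2@2 c3@5, authorship ........
After op 4 (insert('h')): buffer="hkfhvajhztx" (len 11), cursors c1@1 c2@4 c3@8, authorship 1..2...3...
Authorship (.=original, N=cursor N): 1 . . 2 . . . 3 . . .
Index 7: author = 3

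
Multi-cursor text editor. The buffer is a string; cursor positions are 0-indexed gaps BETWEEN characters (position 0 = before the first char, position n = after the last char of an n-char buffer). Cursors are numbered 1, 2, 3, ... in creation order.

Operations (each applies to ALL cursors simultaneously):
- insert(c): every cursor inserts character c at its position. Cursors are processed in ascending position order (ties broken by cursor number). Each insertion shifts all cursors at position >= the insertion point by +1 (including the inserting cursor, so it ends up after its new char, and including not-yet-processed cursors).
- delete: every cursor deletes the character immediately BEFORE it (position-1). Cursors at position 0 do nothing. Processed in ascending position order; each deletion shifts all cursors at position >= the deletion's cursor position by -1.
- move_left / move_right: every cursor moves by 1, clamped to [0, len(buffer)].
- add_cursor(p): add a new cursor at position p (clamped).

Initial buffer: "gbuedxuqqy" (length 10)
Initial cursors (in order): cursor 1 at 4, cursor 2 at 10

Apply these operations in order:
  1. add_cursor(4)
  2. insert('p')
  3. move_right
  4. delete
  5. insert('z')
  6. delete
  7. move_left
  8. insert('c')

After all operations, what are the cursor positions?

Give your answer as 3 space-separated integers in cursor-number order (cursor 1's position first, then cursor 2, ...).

Answer: 6 12 6

Derivation:
After op 1 (add_cursor(4)): buffer="gbuedxuqqy" (len 10), cursors c1@4 c3@4 c2@10, authorship ..........
After op 2 (insert('p')): buffer="gbueppdxuqqyp" (len 13), cursors c1@6 c3@6 c2@13, authorship ....13......2
After op 3 (move_right): buffer="gbueppdxuqqyp" (len 13), cursors c1@7 c3@7 c2@13, authorship ....13......2
After op 4 (delete): buffer="gbuepxuqqy" (len 10), cursors c1@5 c3@5 c2@10, authorship ....1.....
After op 5 (insert('z')): buffer="gbuepzzxuqqyz" (len 13), cursors c1@7 c3@7 c2@13, authorship ....113.....2
After op 6 (delete): buffer="gbuepxuqqy" (len 10), cursors c1@5 c3@5 c2@10, authorship ....1.....
After op 7 (move_left): buffer="gbuepxuqqy" (len 10), cursors c1@4 c3@4 c2@9, authorship ....1.....
After op 8 (insert('c')): buffer="gbueccpxuqqcy" (len 13), cursors c1@6 c3@6 c2@12, authorship ....131....2.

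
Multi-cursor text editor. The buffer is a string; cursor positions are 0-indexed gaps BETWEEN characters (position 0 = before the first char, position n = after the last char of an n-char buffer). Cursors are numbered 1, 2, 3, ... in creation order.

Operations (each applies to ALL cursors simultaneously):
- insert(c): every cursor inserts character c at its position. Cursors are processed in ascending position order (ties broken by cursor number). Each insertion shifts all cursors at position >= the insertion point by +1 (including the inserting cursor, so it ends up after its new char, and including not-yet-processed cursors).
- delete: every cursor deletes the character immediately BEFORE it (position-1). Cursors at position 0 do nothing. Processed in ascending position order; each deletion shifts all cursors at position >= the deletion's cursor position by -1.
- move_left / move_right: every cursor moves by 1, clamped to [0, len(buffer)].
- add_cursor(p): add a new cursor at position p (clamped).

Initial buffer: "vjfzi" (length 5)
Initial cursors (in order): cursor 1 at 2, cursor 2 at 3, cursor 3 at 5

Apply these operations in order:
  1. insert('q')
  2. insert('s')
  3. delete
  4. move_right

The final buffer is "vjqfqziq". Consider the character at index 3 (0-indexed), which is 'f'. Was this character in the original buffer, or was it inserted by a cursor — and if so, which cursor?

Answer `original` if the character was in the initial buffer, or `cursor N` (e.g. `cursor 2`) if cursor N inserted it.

After op 1 (insert('q')): buffer="vjqfqziq" (len 8), cursors c1@3 c2@5 c3@8, authorship ..1.2..3
After op 2 (insert('s')): buffer="vjqsfqsziqs" (len 11), cursors c1@4 c2@7 c3@11, authorship ..11.22..33
After op 3 (delete): buffer="vjqfqziq" (len 8), cursors c1@3 c2@5 c3@8, authorship ..1.2..3
After op 4 (move_right): buffer="vjqfqziq" (len 8), cursors c1@4 c2@6 c3@8, authorship ..1.2..3
Authorship (.=original, N=cursor N): . . 1 . 2 . . 3
Index 3: author = original

Answer: original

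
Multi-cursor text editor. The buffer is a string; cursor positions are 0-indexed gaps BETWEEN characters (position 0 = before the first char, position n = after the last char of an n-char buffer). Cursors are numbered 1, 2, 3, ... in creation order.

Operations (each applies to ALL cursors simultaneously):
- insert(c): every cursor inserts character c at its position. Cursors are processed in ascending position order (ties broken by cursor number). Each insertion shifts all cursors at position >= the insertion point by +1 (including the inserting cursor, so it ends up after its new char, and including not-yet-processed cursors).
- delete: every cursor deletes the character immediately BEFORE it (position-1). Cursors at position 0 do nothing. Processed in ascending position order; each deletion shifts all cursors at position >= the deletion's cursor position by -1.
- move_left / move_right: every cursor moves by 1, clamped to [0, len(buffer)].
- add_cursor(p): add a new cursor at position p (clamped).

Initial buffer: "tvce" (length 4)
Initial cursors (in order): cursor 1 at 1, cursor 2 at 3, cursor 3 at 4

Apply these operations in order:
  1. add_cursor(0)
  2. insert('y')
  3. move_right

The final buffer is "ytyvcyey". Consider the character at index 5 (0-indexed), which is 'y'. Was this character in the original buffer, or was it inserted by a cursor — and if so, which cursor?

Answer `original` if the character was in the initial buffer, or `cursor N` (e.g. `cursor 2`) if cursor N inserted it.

After op 1 (add_cursor(0)): buffer="tvce" (len 4), cursors c4@0 c1@1 c2@3 c3@4, authorship ....
After op 2 (insert('y')): buffer="ytyvcyey" (len 8), cursors c4@1 c1@3 c2@6 c3@8, authorship 4.1..2.3
After op 3 (move_right): buffer="ytyvcyey" (len 8), cursors c4@2 c1@4 c2@7 c3@8, authorship 4.1..2.3
Authorship (.=original, N=cursor N): 4 . 1 . . 2 . 3
Index 5: author = 2

Answer: cursor 2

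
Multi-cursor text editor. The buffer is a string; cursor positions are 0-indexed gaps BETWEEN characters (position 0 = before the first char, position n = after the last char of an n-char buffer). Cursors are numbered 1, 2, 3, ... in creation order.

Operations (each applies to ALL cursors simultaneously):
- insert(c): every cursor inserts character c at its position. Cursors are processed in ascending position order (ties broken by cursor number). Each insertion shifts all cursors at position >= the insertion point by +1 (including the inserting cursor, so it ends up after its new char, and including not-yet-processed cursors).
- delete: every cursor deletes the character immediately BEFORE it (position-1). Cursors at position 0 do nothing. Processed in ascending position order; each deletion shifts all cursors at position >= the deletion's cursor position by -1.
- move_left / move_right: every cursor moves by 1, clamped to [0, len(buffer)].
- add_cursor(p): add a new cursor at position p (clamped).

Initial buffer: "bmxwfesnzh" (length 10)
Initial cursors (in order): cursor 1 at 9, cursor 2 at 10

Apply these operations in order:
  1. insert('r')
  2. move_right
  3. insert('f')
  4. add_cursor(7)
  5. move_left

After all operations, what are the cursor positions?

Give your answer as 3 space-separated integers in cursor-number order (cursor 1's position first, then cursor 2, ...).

After op 1 (insert('r')): buffer="bmxwfesnzrhr" (len 12), cursors c1@10 c2@12, authorship .........1.2
After op 2 (move_right): buffer="bmxwfesnzrhr" (len 12), cursors c1@11 c2@12, authorship .........1.2
After op 3 (insert('f')): buffer="bmxwfesnzrhfrf" (len 14), cursors c1@12 c2@14, authorship .........1.122
After op 4 (add_cursor(7)): buffer="bmxwfesnzrhfrf" (len 14), cursors c3@7 c1@12 c2@14, authorship .........1.122
After op 5 (move_left): buffer="bmxwfesnzrhfrf" (len 14), cursors c3@6 c1@11 c2@13, authorship .........1.122

Answer: 11 13 6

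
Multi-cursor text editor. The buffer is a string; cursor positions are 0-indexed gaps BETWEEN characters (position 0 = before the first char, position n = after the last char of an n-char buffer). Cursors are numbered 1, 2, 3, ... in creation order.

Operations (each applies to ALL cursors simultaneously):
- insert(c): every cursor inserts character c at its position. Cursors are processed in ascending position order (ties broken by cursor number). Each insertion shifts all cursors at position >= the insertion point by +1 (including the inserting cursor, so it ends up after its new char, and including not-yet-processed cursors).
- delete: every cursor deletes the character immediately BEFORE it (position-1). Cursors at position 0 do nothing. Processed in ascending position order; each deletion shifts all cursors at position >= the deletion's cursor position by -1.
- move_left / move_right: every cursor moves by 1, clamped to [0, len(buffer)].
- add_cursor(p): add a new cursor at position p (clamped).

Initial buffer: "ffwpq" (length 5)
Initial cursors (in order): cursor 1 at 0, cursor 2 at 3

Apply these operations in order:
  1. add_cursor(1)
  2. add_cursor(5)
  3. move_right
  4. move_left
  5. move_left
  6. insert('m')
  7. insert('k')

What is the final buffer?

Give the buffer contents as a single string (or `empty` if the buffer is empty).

After op 1 (add_cursor(1)): buffer="ffwpq" (len 5), cursors c1@0 c3@1 c2@3, authorship .....
After op 2 (add_cursor(5)): buffer="ffwpq" (len 5), cursors c1@0 c3@1 c2@3 c4@5, authorship .....
After op 3 (move_right): buffer="ffwpq" (len 5), cursors c1@1 c3@2 c2@4 c4@5, authorship .....
After op 4 (move_left): buffer="ffwpq" (len 5), cursors c1@0 c3@1 c2@3 c4@4, authorship .....
After op 5 (move_left): buffer="ffwpq" (len 5), cursors c1@0 c3@0 c2@2 c4@3, authorship .....
After op 6 (insert('m')): buffer="mmffmwmpq" (len 9), cursors c1@2 c3@2 c2@5 c4@7, authorship 13..2.4..
After op 7 (insert('k')): buffer="mmkkffmkwmkpq" (len 13), cursors c1@4 c3@4 c2@8 c4@11, authorship 1313..22.44..

Answer: mmkkffmkwmkpq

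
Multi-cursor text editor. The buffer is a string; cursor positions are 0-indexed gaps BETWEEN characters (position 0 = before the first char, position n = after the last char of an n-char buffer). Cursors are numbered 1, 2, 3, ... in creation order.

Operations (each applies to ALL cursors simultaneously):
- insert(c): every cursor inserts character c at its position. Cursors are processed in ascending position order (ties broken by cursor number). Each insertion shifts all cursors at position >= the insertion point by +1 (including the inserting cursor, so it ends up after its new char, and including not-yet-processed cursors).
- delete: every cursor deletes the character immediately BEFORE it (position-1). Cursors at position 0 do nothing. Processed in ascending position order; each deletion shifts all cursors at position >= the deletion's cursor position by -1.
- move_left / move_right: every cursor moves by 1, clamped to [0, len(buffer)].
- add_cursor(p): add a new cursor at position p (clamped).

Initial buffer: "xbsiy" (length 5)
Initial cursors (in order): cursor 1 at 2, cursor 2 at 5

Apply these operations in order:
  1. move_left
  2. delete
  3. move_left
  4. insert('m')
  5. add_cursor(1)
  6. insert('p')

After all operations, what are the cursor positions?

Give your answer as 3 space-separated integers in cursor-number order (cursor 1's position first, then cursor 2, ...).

Answer: 3 6 3

Derivation:
After op 1 (move_left): buffer="xbsiy" (len 5), cursors c1@1 c2@4, authorship .....
After op 2 (delete): buffer="bsy" (len 3), cursors c1@0 c2@2, authorship ...
After op 3 (move_left): buffer="bsy" (len 3), cursors c1@0 c2@1, authorship ...
After op 4 (insert('m')): buffer="mbmsy" (len 5), cursors c1@1 c2@3, authorship 1.2..
After op 5 (add_cursor(1)): buffer="mbmsy" (len 5), cursors c1@1 c3@1 c2@3, authorship 1.2..
After op 6 (insert('p')): buffer="mppbmpsy" (len 8), cursors c1@3 c3@3 c2@6, authorship 113.22..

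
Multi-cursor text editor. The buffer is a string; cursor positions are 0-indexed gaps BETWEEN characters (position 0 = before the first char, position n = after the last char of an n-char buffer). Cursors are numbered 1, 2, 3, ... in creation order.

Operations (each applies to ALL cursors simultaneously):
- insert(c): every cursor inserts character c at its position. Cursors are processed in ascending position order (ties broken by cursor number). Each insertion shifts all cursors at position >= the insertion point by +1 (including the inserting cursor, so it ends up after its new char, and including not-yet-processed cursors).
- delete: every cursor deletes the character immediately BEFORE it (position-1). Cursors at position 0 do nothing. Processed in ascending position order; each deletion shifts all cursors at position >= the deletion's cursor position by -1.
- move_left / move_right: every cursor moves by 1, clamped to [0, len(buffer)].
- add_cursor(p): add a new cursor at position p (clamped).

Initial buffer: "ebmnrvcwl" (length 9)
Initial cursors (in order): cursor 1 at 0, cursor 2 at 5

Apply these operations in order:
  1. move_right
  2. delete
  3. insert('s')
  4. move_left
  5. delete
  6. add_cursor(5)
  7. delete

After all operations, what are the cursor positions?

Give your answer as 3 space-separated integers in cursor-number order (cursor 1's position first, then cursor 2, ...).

After op 1 (move_right): buffer="ebmnrvcwl" (len 9), cursors c1@1 c2@6, authorship .........
After op 2 (delete): buffer="bmnrcwl" (len 7), cursors c1@0 c2@4, authorship .......
After op 3 (insert('s')): buffer="sbmnrscwl" (len 9), cursors c1@1 c2@6, authorship 1....2...
After op 4 (move_left): buffer="sbmnrscwl" (len 9), cursors c1@0 c2@5, authorship 1....2...
After op 5 (delete): buffer="sbmnscwl" (len 8), cursors c1@0 c2@4, authorship 1...2...
After op 6 (add_cursor(5)): buffer="sbmnscwl" (len 8), cursors c1@0 c2@4 c3@5, authorship 1...2...
After op 7 (delete): buffer="sbmcwl" (len 6), cursors c1@0 c2@3 c3@3, authorship 1.....

Answer: 0 3 3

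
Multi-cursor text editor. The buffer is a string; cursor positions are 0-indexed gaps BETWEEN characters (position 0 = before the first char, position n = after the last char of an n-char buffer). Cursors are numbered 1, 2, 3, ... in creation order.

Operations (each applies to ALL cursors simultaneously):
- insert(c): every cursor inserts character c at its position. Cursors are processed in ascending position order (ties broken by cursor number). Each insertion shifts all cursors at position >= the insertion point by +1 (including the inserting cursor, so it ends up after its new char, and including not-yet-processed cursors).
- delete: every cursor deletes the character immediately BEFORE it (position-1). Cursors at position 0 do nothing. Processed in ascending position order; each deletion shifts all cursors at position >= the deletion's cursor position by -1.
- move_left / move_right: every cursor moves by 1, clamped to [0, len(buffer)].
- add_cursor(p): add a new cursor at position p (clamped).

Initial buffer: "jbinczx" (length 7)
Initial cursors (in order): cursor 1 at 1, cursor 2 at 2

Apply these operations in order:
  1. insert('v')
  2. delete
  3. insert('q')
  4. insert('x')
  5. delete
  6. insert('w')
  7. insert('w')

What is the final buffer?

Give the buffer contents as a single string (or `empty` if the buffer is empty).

After op 1 (insert('v')): buffer="jvbvinczx" (len 9), cursors c1@2 c2@4, authorship .1.2.....
After op 2 (delete): buffer="jbinczx" (len 7), cursors c1@1 c2@2, authorship .......
After op 3 (insert('q')): buffer="jqbqinczx" (len 9), cursors c1@2 c2@4, authorship .1.2.....
After op 4 (insert('x')): buffer="jqxbqxinczx" (len 11), cursors c1@3 c2@6, authorship .11.22.....
After op 5 (delete): buffer="jqbqinczx" (len 9), cursors c1@2 c2@4, authorship .1.2.....
After op 6 (insert('w')): buffer="jqwbqwinczx" (len 11), cursors c1@3 c2@6, authorship .11.22.....
After op 7 (insert('w')): buffer="jqwwbqwwinczx" (len 13), cursors c1@4 c2@8, authorship .111.222.....

Answer: jqwwbqwwinczx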